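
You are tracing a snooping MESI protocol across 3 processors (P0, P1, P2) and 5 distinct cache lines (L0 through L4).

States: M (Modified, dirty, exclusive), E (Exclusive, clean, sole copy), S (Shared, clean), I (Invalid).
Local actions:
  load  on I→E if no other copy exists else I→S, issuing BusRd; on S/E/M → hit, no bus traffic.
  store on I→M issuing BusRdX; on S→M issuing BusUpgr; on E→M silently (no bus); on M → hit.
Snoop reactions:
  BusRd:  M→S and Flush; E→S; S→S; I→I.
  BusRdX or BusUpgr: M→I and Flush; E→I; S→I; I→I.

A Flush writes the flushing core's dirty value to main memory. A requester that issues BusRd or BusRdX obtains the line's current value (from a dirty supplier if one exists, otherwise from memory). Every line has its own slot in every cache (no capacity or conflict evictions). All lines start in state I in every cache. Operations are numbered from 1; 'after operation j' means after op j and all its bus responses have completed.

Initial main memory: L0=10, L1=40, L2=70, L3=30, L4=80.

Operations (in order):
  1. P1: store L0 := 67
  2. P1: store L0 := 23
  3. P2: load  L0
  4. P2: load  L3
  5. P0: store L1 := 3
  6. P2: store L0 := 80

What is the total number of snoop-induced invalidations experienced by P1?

invalidations = 1

  op1 P1: store L0 := 67 → I/M/I on L0; bus BusRdX; mem=10
  op2 P1: store L0 := 23 → I/M/I on L0; bus (none); mem=10
  op3 P2: load  L0 → I/S/S on L0; bus BusRd Flush; mem=23
  op4 P2: load  L3 → I/I/E on L3; bus BusRd; mem=30
  op5 P0: store L1 := 3 → M/I/I on L1; bus BusRdX; mem=40
  op6 P2: store L0 := 80 → I/I/M on L0; bus BusUpgr; mem=23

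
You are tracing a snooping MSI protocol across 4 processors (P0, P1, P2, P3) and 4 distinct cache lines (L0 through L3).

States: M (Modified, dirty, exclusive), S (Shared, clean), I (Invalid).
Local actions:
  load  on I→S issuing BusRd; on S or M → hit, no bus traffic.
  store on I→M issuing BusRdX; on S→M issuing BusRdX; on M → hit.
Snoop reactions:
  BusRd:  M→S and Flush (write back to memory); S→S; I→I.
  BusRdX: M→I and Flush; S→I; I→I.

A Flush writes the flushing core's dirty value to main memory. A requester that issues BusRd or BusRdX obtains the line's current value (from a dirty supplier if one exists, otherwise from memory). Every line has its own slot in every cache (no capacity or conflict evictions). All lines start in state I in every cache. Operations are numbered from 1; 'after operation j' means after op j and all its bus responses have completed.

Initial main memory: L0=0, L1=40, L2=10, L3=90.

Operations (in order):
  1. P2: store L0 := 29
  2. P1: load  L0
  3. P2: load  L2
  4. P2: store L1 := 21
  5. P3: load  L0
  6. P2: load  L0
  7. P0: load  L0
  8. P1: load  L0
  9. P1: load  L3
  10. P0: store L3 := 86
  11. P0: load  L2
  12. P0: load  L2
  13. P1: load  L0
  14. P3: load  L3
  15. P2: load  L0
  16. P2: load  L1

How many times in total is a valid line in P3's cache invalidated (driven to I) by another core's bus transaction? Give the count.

step 1: P2: store L0 := 29  ⟶  IIMI  (L0)  txn=BusRdX  M[L0]=0
step 2: P1: load  L0  ⟶  ISSI  (L0)  txn=BusRd+Flush  M[L0]=29
step 3: P2: load  L2  ⟶  IISI  (L2)  txn=BusRd  M[L2]=10
step 4: P2: store L1 := 21  ⟶  IIMI  (L1)  txn=BusRdX  M[L1]=40
step 5: P3: load  L0  ⟶  ISSS  (L0)  txn=BusRd  M[L0]=29
step 6: P2: load  L0  ⟶  ISSS  (L0)  txn=∅  M[L0]=29
step 7: P0: load  L0  ⟶  SSSS  (L0)  txn=BusRd  M[L0]=29
step 8: P1: load  L0  ⟶  SSSS  (L0)  txn=∅  M[L0]=29
step 9: P1: load  L3  ⟶  ISII  (L3)  txn=BusRd  M[L3]=90
step 10: P0: store L3 := 86  ⟶  MIII  (L3)  txn=BusRdX  M[L3]=90
step 11: P0: load  L2  ⟶  SISI  (L2)  txn=BusRd  M[L2]=10
step 12: P0: load  L2  ⟶  SISI  (L2)  txn=∅  M[L2]=10
step 13: P1: load  L0  ⟶  SSSS  (L0)  txn=∅  M[L0]=29
step 14: P3: load  L3  ⟶  SIIS  (L3)  txn=BusRd+Flush  M[L3]=86
step 15: P2: load  L0  ⟶  SSSS  (L0)  txn=∅  M[L0]=29
step 16: P2: load  L1  ⟶  IIMI  (L1)  txn=∅  M[L1]=40

invalidations = 0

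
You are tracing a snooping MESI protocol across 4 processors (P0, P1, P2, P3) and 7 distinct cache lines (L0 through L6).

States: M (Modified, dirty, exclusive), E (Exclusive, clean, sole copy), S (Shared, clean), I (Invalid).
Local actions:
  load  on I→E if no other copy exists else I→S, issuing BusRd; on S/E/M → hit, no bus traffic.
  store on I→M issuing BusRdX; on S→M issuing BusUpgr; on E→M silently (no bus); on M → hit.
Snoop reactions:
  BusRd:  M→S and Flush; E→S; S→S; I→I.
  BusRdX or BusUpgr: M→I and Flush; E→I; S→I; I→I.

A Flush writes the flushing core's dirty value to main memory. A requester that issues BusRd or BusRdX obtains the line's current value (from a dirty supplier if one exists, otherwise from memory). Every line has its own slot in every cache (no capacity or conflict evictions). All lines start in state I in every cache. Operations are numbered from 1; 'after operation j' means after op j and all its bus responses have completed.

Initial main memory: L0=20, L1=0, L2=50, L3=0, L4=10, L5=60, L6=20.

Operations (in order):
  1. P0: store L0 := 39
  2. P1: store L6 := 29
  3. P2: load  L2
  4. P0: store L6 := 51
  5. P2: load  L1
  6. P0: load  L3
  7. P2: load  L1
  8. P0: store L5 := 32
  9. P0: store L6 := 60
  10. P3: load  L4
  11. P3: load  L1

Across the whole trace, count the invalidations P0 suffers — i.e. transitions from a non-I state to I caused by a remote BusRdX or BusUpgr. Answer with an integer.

invalidations = 0

[1] P0: store L0 := 39 | P0:M(39), P1:I, P2:I, P3:I | bus: BusRdX
[2] P1: store L6 := 29 | P0:I, P1:M(29), P2:I, P3:I | bus: BusRdX
[3] P2: load  L2 | P0:I, P1:I, P2:E(50), P3:I | bus: BusRd
[4] P0: store L6 := 51 | P0:M(51), P1:I, P2:I, P3:I | bus: BusRdX,Flush
[5] P2: load  L1 | P0:I, P1:I, P2:E(0), P3:I | bus: BusRd
[6] P0: load  L3 | P0:E(0), P1:I, P2:I, P3:I | bus: BusRd
[7] P2: load  L1 | P0:I, P1:I, P2:E(0), P3:I | bus: none
[8] P0: store L5 := 32 | P0:M(32), P1:I, P2:I, P3:I | bus: BusRdX
[9] P0: store L6 := 60 | P0:M(60), P1:I, P2:I, P3:I | bus: none
[10] P3: load  L4 | P0:I, P1:I, P2:I, P3:E(10) | bus: BusRd
[11] P3: load  L1 | P0:I, P1:I, P2:S(0), P3:S(0) | bus: BusRd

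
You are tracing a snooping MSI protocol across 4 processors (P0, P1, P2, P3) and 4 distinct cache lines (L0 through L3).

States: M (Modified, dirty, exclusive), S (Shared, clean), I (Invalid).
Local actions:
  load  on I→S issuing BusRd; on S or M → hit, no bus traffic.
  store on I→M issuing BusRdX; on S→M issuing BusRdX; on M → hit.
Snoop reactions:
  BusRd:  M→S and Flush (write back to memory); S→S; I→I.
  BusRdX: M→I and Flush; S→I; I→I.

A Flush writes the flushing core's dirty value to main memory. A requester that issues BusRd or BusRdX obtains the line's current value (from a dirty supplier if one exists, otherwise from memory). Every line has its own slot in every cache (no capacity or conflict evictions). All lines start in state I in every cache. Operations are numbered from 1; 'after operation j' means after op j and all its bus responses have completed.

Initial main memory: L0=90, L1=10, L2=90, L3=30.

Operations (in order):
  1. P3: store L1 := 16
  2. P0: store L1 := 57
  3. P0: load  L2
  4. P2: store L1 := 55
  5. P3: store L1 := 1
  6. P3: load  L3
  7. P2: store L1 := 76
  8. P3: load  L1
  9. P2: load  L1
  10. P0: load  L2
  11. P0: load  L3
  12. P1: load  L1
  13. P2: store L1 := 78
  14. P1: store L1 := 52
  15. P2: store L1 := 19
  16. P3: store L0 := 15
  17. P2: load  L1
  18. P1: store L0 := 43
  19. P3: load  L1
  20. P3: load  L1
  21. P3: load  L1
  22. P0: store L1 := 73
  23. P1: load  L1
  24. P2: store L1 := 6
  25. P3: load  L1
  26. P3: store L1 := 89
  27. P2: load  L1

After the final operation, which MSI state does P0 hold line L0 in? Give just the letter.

[1] P3: store L1 := 16 | P0:I, P1:I, P2:I, P3:M(16) | bus: BusRdX
[2] P0: store L1 := 57 | P0:M(57), P1:I, P2:I, P3:I | bus: BusRdX,Flush
[3] P0: load  L2 | P0:S(90), P1:I, P2:I, P3:I | bus: BusRd
[4] P2: store L1 := 55 | P0:I, P1:I, P2:M(55), P3:I | bus: BusRdX,Flush
[5] P3: store L1 := 1 | P0:I, P1:I, P2:I, P3:M(1) | bus: BusRdX,Flush
[6] P3: load  L3 | P0:I, P1:I, P2:I, P3:S(30) | bus: BusRd
[7] P2: store L1 := 76 | P0:I, P1:I, P2:M(76), P3:I | bus: BusRdX,Flush
[8] P3: load  L1 | P0:I, P1:I, P2:S(76), P3:S(76) | bus: BusRd,Flush
[9] P2: load  L1 | P0:I, P1:I, P2:S(76), P3:S(76) | bus: none
[10] P0: load  L2 | P0:S(90), P1:I, P2:I, P3:I | bus: none
[11] P0: load  L3 | P0:S(30), P1:I, P2:I, P3:S(30) | bus: BusRd
[12] P1: load  L1 | P0:I, P1:S(76), P2:S(76), P3:S(76) | bus: BusRd
[13] P2: store L1 := 78 | P0:I, P1:I, P2:M(78), P3:I | bus: BusRdX
[14] P1: store L1 := 52 | P0:I, P1:M(52), P2:I, P3:I | bus: BusRdX,Flush
[15] P2: store L1 := 19 | P0:I, P1:I, P2:M(19), P3:I | bus: BusRdX,Flush
[16] P3: store L0 := 15 | P0:I, P1:I, P2:I, P3:M(15) | bus: BusRdX
[17] P2: load  L1 | P0:I, P1:I, P2:M(19), P3:I | bus: none
[18] P1: store L0 := 43 | P0:I, P1:M(43), P2:I, P3:I | bus: BusRdX,Flush
[19] P3: load  L1 | P0:I, P1:I, P2:S(19), P3:S(19) | bus: BusRd,Flush
[20] P3: load  L1 | P0:I, P1:I, P2:S(19), P3:S(19) | bus: none
[21] P3: load  L1 | P0:I, P1:I, P2:S(19), P3:S(19) | bus: none
[22] P0: store L1 := 73 | P0:M(73), P1:I, P2:I, P3:I | bus: BusRdX
[23] P1: load  L1 | P0:S(73), P1:S(73), P2:I, P3:I | bus: BusRd,Flush
[24] P2: store L1 := 6 | P0:I, P1:I, P2:M(6), P3:I | bus: BusRdX
[25] P3: load  L1 | P0:I, P1:I, P2:S(6), P3:S(6) | bus: BusRd,Flush
[26] P3: store L1 := 89 | P0:I, P1:I, P2:I, P3:M(89) | bus: BusRdX
[27] P2: load  L1 | P0:I, P1:I, P2:S(89), P3:S(89) | bus: BusRd,Flush

state = I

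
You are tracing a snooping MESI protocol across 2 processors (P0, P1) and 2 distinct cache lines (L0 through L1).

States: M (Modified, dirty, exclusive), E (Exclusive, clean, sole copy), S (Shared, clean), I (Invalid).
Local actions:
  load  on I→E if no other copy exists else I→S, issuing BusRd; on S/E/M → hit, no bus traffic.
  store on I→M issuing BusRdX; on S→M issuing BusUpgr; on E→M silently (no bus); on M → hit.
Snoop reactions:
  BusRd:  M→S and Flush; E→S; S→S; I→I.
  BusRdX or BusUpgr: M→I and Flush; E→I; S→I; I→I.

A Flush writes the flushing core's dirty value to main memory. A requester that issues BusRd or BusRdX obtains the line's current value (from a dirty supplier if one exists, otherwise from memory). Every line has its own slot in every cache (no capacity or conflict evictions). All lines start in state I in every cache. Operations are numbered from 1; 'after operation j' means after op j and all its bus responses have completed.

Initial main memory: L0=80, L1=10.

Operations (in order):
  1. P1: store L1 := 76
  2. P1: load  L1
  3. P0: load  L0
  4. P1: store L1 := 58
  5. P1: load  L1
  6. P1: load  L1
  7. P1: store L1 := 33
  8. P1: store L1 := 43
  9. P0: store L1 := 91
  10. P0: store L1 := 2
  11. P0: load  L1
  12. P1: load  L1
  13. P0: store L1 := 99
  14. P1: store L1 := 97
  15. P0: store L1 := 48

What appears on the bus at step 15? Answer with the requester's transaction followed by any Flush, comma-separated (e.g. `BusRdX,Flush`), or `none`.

bus = BusRdX,Flush

1. P1: store L1 := 76  bus=[BusRdX]  L1: P0=I P1=M  mem[L1]=10
2. P1: load  L1  bus=[-]  L1: P0=I P1=M  mem[L1]=10
3. P0: load  L0  bus=[BusRd]  L0: P0=E P1=I  mem[L0]=80
4. P1: store L1 := 58  bus=[-]  L1: P0=I P1=M  mem[L1]=10
5. P1: load  L1  bus=[-]  L1: P0=I P1=M  mem[L1]=10
6. P1: load  L1  bus=[-]  L1: P0=I P1=M  mem[L1]=10
7. P1: store L1 := 33  bus=[-]  L1: P0=I P1=M  mem[L1]=10
8. P1: store L1 := 43  bus=[-]  L1: P0=I P1=M  mem[L1]=10
9. P0: store L1 := 91  bus=[BusRdX,Flush]  L1: P0=M P1=I  mem[L1]=43
10. P0: store L1 := 2  bus=[-]  L1: P0=M P1=I  mem[L1]=43
11. P0: load  L1  bus=[-]  L1: P0=M P1=I  mem[L1]=43
12. P1: load  L1  bus=[BusRd,Flush]  L1: P0=S P1=S  mem[L1]=2
13. P0: store L1 := 99  bus=[BusUpgr]  L1: P0=M P1=I  mem[L1]=2
14. P1: store L1 := 97  bus=[BusRdX,Flush]  L1: P0=I P1=M  mem[L1]=99
15. P0: store L1 := 48  bus=[BusRdX,Flush]  L1: P0=M P1=I  mem[L1]=97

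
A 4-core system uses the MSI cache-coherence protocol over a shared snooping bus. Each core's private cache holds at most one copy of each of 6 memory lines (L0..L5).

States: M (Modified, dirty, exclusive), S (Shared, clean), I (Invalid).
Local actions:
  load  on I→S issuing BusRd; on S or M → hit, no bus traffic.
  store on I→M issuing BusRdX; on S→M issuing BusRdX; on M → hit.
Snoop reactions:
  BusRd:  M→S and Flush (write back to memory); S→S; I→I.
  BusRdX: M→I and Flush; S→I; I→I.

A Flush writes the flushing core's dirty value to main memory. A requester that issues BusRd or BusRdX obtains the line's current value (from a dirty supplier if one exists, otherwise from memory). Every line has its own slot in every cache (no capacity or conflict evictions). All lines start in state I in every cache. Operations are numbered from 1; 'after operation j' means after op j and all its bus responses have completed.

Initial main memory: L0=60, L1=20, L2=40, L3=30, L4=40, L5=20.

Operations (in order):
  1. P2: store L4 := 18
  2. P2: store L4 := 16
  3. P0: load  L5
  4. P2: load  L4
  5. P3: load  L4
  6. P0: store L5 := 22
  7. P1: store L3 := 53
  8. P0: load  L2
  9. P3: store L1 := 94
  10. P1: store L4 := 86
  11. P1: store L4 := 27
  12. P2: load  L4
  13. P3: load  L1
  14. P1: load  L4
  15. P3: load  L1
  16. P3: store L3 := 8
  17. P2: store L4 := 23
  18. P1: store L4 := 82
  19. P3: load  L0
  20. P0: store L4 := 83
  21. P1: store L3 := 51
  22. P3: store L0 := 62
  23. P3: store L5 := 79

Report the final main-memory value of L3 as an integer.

step 1: P2: store L4 := 18  ⟶  IIMI  (L4)  txn=BusRdX  M[L4]=40
step 2: P2: store L4 := 16  ⟶  IIMI  (L4)  txn=∅  M[L4]=40
step 3: P0: load  L5  ⟶  SIII  (L5)  txn=BusRd  M[L5]=20
step 4: P2: load  L4  ⟶  IIMI  (L4)  txn=∅  M[L4]=40
step 5: P3: load  L4  ⟶  IISS  (L4)  txn=BusRd+Flush  M[L4]=16
step 6: P0: store L5 := 22  ⟶  MIII  (L5)  txn=BusRdX  M[L5]=20
step 7: P1: store L3 := 53  ⟶  IMII  (L3)  txn=BusRdX  M[L3]=30
step 8: P0: load  L2  ⟶  SIII  (L2)  txn=BusRd  M[L2]=40
step 9: P3: store L1 := 94  ⟶  IIIM  (L1)  txn=BusRdX  M[L1]=20
step 10: P1: store L4 := 86  ⟶  IMII  (L4)  txn=BusRdX  M[L4]=16
step 11: P1: store L4 := 27  ⟶  IMII  (L4)  txn=∅  M[L4]=16
step 12: P2: load  L4  ⟶  ISSI  (L4)  txn=BusRd+Flush  M[L4]=27
step 13: P3: load  L1  ⟶  IIIM  (L1)  txn=∅  M[L1]=20
step 14: P1: load  L4  ⟶  ISSI  (L4)  txn=∅  M[L4]=27
step 15: P3: load  L1  ⟶  IIIM  (L1)  txn=∅  M[L1]=20
step 16: P3: store L3 := 8  ⟶  IIIM  (L3)  txn=BusRdX+Flush  M[L3]=53
step 17: P2: store L4 := 23  ⟶  IIMI  (L4)  txn=BusRdX  M[L4]=27
step 18: P1: store L4 := 82  ⟶  IMII  (L4)  txn=BusRdX+Flush  M[L4]=23
step 19: P3: load  L0  ⟶  IIIS  (L0)  txn=BusRd  M[L0]=60
step 20: P0: store L4 := 83  ⟶  MIII  (L4)  txn=BusRdX+Flush  M[L4]=82
step 21: P1: store L3 := 51  ⟶  IMII  (L3)  txn=BusRdX+Flush  M[L3]=8
step 22: P3: store L0 := 62  ⟶  IIIM  (L0)  txn=BusRdX  M[L0]=60
step 23: P3: store L5 := 79  ⟶  IIIM  (L5)  txn=BusRdX+Flush  M[L5]=22

memory[L3] = 8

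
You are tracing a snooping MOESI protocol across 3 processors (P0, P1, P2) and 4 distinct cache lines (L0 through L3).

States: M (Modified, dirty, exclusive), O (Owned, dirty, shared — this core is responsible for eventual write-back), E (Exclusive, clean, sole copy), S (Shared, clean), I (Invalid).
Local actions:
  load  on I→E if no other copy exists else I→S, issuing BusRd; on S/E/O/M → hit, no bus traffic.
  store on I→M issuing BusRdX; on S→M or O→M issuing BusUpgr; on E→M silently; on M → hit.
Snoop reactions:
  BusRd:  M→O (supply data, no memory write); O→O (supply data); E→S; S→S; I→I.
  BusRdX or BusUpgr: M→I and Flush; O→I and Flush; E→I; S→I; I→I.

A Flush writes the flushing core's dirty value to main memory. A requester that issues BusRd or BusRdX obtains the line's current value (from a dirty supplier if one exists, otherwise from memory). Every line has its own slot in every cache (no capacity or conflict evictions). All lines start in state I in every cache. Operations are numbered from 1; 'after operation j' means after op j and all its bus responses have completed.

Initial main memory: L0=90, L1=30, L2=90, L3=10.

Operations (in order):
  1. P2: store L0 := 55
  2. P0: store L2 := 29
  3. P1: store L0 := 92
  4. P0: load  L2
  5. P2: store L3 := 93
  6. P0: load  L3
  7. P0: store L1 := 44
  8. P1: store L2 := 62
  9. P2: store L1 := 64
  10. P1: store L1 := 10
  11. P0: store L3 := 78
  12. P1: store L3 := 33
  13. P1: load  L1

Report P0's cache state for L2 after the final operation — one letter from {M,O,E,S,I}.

  op1 P2: store L0 := 55 → I/I/M on L0; bus BusRdX; mem=90
  op2 P0: store L2 := 29 → M/I/I on L2; bus BusRdX; mem=90
  op3 P1: store L0 := 92 → I/M/I on L0; bus BusRdX Flush; mem=55
  op4 P0: load  L2 → M/I/I on L2; bus (none); mem=90
  op5 P2: store L3 := 93 → I/I/M on L3; bus BusRdX; mem=10
  op6 P0: load  L3 → S/I/O on L3; bus BusRd; mem=10
  op7 P0: store L1 := 44 → M/I/I on L1; bus BusRdX; mem=30
  op8 P1: store L2 := 62 → I/M/I on L2; bus BusRdX Flush; mem=29
  op9 P2: store L1 := 64 → I/I/M on L1; bus BusRdX Flush; mem=44
  op10 P1: store L1 := 10 → I/M/I on L1; bus BusRdX Flush; mem=64
  op11 P0: store L3 := 78 → M/I/I on L3; bus BusUpgr Flush; mem=93
  op12 P1: store L3 := 33 → I/M/I on L3; bus BusRdX Flush; mem=78
  op13 P1: load  L1 → I/M/I on L1; bus (none); mem=64

state = I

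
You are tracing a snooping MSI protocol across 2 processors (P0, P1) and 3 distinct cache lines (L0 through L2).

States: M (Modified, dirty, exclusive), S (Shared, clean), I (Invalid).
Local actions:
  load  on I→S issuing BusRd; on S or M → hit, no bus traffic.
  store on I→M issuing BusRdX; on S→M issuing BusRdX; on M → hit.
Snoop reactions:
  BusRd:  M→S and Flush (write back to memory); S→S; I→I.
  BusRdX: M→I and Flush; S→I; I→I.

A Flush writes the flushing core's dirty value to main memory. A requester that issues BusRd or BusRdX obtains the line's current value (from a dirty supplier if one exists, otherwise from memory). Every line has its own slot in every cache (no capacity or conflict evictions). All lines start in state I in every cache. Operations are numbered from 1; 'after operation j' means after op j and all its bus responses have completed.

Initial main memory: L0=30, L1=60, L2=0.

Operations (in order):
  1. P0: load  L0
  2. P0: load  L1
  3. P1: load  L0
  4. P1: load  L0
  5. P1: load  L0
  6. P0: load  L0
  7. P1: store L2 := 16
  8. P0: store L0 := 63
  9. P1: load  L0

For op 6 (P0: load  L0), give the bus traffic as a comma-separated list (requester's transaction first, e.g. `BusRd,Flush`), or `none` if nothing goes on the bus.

bus = none

  op1 P0: load  L0 → S/I on L0; bus BusRd; mem=30
  op2 P0: load  L1 → S/I on L1; bus BusRd; mem=60
  op3 P1: load  L0 → S/S on L0; bus BusRd; mem=30
  op4 P1: load  L0 → S/S on L0; bus (none); mem=30
  op5 P1: load  L0 → S/S on L0; bus (none); mem=30
  op6 P0: load  L0 → S/S on L0; bus (none); mem=30
  op7 P1: store L2 := 16 → I/M on L2; bus BusRdX; mem=0
  op8 P0: store L0 := 63 → M/I on L0; bus BusRdX; mem=30
  op9 P1: load  L0 → S/S on L0; bus BusRd Flush; mem=63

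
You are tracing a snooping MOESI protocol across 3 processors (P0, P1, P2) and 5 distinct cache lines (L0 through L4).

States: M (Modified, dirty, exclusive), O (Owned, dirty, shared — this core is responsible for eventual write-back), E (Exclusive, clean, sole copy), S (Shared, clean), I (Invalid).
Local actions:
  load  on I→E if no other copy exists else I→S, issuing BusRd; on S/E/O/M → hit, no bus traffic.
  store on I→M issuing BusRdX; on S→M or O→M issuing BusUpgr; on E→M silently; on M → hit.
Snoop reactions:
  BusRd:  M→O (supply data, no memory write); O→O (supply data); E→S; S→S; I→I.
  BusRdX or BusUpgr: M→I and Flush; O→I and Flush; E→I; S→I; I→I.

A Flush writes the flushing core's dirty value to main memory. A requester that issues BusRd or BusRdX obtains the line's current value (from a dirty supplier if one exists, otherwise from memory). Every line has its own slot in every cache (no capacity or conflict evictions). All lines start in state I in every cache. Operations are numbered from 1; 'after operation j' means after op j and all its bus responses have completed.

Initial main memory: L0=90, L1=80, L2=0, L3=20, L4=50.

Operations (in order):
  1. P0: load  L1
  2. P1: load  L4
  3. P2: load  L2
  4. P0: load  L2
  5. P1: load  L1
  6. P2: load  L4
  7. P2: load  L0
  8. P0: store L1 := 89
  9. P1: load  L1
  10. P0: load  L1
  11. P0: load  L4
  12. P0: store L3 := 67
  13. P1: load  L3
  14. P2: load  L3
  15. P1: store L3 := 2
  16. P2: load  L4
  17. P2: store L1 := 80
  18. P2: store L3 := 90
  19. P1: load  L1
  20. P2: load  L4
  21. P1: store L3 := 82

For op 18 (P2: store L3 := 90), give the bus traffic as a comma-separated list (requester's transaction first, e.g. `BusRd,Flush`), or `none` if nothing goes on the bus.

bus = BusRdX,Flush

  op1 P0: load  L1 → E/I/I on L1; bus BusRd; mem=80
  op2 P1: load  L4 → I/E/I on L4; bus BusRd; mem=50
  op3 P2: load  L2 → I/I/E on L2; bus BusRd; mem=0
  op4 P0: load  L2 → S/I/S on L2; bus BusRd; mem=0
  op5 P1: load  L1 → S/S/I on L1; bus BusRd; mem=80
  op6 P2: load  L4 → I/S/S on L4; bus BusRd; mem=50
  op7 P2: load  L0 → I/I/E on L0; bus BusRd; mem=90
  op8 P0: store L1 := 89 → M/I/I on L1; bus BusUpgr; mem=80
  op9 P1: load  L1 → O/S/I on L1; bus BusRd; mem=80
  op10 P0: load  L1 → O/S/I on L1; bus (none); mem=80
  op11 P0: load  L4 → S/S/S on L4; bus BusRd; mem=50
  op12 P0: store L3 := 67 → M/I/I on L3; bus BusRdX; mem=20
  op13 P1: load  L3 → O/S/I on L3; bus BusRd; mem=20
  op14 P2: load  L3 → O/S/S on L3; bus BusRd; mem=20
  op15 P1: store L3 := 2 → I/M/I on L3; bus BusUpgr Flush; mem=67
  op16 P2: load  L4 → S/S/S on L4; bus (none); mem=50
  op17 P2: store L1 := 80 → I/I/M on L1; bus BusRdX Flush; mem=89
  op18 P2: store L3 := 90 → I/I/M on L3; bus BusRdX Flush; mem=2
  op19 P1: load  L1 → I/S/O on L1; bus BusRd; mem=89
  op20 P2: load  L4 → S/S/S on L4; bus (none); mem=50
  op21 P1: store L3 := 82 → I/M/I on L3; bus BusRdX Flush; mem=90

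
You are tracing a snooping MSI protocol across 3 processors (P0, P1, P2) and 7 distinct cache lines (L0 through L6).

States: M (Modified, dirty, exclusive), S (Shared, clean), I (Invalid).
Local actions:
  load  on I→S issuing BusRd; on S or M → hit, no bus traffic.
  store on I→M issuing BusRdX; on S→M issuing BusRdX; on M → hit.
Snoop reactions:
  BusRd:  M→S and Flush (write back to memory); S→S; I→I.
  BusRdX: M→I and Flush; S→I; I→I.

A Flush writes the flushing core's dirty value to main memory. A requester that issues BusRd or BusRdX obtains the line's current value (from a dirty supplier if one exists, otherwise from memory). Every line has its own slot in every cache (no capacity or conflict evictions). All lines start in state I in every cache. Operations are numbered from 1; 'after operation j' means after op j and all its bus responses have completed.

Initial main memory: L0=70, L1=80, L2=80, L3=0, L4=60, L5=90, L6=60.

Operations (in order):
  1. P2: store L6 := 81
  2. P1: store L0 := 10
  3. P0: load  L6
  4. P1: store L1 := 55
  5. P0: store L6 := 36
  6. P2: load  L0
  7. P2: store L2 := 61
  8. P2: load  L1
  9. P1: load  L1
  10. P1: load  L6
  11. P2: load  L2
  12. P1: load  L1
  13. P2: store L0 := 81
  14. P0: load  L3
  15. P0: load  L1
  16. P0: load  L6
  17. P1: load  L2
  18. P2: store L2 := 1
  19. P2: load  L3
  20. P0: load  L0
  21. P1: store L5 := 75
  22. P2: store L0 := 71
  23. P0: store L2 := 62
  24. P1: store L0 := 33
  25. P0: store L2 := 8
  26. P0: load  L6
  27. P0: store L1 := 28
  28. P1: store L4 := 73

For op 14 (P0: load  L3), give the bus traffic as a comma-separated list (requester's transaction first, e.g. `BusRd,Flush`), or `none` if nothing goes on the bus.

[1] P2: store L6 := 81 | P0:I, P1:I, P2:M(81) | bus: BusRdX
[2] P1: store L0 := 10 | P0:I, P1:M(10), P2:I | bus: BusRdX
[3] P0: load  L6 | P0:S(81), P1:I, P2:S(81) | bus: BusRd,Flush
[4] P1: store L1 := 55 | P0:I, P1:M(55), P2:I | bus: BusRdX
[5] P0: store L6 := 36 | P0:M(36), P1:I, P2:I | bus: BusRdX
[6] P2: load  L0 | P0:I, P1:S(10), P2:S(10) | bus: BusRd,Flush
[7] P2: store L2 := 61 | P0:I, P1:I, P2:M(61) | bus: BusRdX
[8] P2: load  L1 | P0:I, P1:S(55), P2:S(55) | bus: BusRd,Flush
[9] P1: load  L1 | P0:I, P1:S(55), P2:S(55) | bus: none
[10] P1: load  L6 | P0:S(36), P1:S(36), P2:I | bus: BusRd,Flush
[11] P2: load  L2 | P0:I, P1:I, P2:M(61) | bus: none
[12] P1: load  L1 | P0:I, P1:S(55), P2:S(55) | bus: none
[13] P2: store L0 := 81 | P0:I, P1:I, P2:M(81) | bus: BusRdX
[14] P0: load  L3 | P0:S(0), P1:I, P2:I | bus: BusRd
[15] P0: load  L1 | P0:S(55), P1:S(55), P2:S(55) | bus: BusRd
[16] P0: load  L6 | P0:S(36), P1:S(36), P2:I | bus: none
[17] P1: load  L2 | P0:I, P1:S(61), P2:S(61) | bus: BusRd,Flush
[18] P2: store L2 := 1 | P0:I, P1:I, P2:M(1) | bus: BusRdX
[19] P2: load  L3 | P0:S(0), P1:I, P2:S(0) | bus: BusRd
[20] P0: load  L0 | P0:S(81), P1:I, P2:S(81) | bus: BusRd,Flush
[21] P1: store L5 := 75 | P0:I, P1:M(75), P2:I | bus: BusRdX
[22] P2: store L0 := 71 | P0:I, P1:I, P2:M(71) | bus: BusRdX
[23] P0: store L2 := 62 | P0:M(62), P1:I, P2:I | bus: BusRdX,Flush
[24] P1: store L0 := 33 | P0:I, P1:M(33), P2:I | bus: BusRdX,Flush
[25] P0: store L2 := 8 | P0:M(8), P1:I, P2:I | bus: none
[26] P0: load  L6 | P0:S(36), P1:S(36), P2:I | bus: none
[27] P0: store L1 := 28 | P0:M(28), P1:I, P2:I | bus: BusRdX
[28] P1: store L4 := 73 | P0:I, P1:M(73), P2:I | bus: BusRdX

bus = BusRd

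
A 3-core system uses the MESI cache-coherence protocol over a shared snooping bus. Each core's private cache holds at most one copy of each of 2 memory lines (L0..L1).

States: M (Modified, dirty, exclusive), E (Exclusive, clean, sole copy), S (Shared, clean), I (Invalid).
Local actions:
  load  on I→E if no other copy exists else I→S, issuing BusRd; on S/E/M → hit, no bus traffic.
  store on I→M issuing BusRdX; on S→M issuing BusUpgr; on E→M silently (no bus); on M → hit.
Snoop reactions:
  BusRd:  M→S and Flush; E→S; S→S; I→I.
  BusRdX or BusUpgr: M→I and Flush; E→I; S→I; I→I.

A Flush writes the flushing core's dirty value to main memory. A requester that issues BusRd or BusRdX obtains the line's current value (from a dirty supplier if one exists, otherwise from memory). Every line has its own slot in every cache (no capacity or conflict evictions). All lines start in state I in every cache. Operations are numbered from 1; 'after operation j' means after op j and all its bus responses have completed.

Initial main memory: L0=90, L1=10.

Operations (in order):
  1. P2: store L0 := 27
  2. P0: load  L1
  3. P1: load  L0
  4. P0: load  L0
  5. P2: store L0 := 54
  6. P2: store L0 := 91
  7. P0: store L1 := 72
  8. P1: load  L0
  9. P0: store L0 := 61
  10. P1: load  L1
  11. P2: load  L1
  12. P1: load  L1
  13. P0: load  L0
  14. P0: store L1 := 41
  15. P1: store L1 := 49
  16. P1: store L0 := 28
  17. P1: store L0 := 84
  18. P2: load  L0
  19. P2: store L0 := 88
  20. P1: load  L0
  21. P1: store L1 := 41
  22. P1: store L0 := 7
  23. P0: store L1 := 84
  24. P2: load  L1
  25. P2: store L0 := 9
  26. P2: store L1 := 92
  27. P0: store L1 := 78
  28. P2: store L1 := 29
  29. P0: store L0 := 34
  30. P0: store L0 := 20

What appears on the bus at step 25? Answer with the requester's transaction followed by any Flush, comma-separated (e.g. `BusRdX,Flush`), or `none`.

[1] P2: store L0 := 27 | P0:I, P1:I, P2:M(27) | bus: BusRdX
[2] P0: load  L1 | P0:E(10), P1:I, P2:I | bus: BusRd
[3] P1: load  L0 | P0:I, P1:S(27), P2:S(27) | bus: BusRd,Flush
[4] P0: load  L0 | P0:S(27), P1:S(27), P2:S(27) | bus: BusRd
[5] P2: store L0 := 54 | P0:I, P1:I, P2:M(54) | bus: BusUpgr
[6] P2: store L0 := 91 | P0:I, P1:I, P2:M(91) | bus: none
[7] P0: store L1 := 72 | P0:M(72), P1:I, P2:I | bus: none
[8] P1: load  L0 | P0:I, P1:S(91), P2:S(91) | bus: BusRd,Flush
[9] P0: store L0 := 61 | P0:M(61), P1:I, P2:I | bus: BusRdX
[10] P1: load  L1 | P0:S(72), P1:S(72), P2:I | bus: BusRd,Flush
[11] P2: load  L1 | P0:S(72), P1:S(72), P2:S(72) | bus: BusRd
[12] P1: load  L1 | P0:S(72), P1:S(72), P2:S(72) | bus: none
[13] P0: load  L0 | P0:M(61), P1:I, P2:I | bus: none
[14] P0: store L1 := 41 | P0:M(41), P1:I, P2:I | bus: BusUpgr
[15] P1: store L1 := 49 | P0:I, P1:M(49), P2:I | bus: BusRdX,Flush
[16] P1: store L0 := 28 | P0:I, P1:M(28), P2:I | bus: BusRdX,Flush
[17] P1: store L0 := 84 | P0:I, P1:M(84), P2:I | bus: none
[18] P2: load  L0 | P0:I, P1:S(84), P2:S(84) | bus: BusRd,Flush
[19] P2: store L0 := 88 | P0:I, P1:I, P2:M(88) | bus: BusUpgr
[20] P1: load  L0 | P0:I, P1:S(88), P2:S(88) | bus: BusRd,Flush
[21] P1: store L1 := 41 | P0:I, P1:M(41), P2:I | bus: none
[22] P1: store L0 := 7 | P0:I, P1:M(7), P2:I | bus: BusUpgr
[23] P0: store L1 := 84 | P0:M(84), P1:I, P2:I | bus: BusRdX,Flush
[24] P2: load  L1 | P0:S(84), P1:I, P2:S(84) | bus: BusRd,Flush
[25] P2: store L0 := 9 | P0:I, P1:I, P2:M(9) | bus: BusRdX,Flush
[26] P2: store L1 := 92 | P0:I, P1:I, P2:M(92) | bus: BusUpgr
[27] P0: store L1 := 78 | P0:M(78), P1:I, P2:I | bus: BusRdX,Flush
[28] P2: store L1 := 29 | P0:I, P1:I, P2:M(29) | bus: BusRdX,Flush
[29] P0: store L0 := 34 | P0:M(34), P1:I, P2:I | bus: BusRdX,Flush
[30] P0: store L0 := 20 | P0:M(20), P1:I, P2:I | bus: none

bus = BusRdX,Flush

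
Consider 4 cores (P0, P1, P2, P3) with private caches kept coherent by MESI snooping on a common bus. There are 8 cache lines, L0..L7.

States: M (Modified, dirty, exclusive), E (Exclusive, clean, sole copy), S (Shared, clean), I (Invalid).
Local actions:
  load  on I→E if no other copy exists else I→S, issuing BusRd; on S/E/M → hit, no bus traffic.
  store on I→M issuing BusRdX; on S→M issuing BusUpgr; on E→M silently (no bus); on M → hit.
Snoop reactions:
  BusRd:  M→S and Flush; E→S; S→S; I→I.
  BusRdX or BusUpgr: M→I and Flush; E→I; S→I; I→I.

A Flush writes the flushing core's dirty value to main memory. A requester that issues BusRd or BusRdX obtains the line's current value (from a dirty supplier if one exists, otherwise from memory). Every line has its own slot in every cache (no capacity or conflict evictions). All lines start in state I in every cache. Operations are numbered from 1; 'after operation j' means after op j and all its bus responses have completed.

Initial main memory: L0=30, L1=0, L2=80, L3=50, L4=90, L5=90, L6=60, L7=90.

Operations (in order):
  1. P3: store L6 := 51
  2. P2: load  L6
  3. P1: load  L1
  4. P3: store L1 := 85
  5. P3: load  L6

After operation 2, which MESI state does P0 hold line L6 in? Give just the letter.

  op1 P3: store L6 := 51 → I/I/I/M on L6; bus BusRdX; mem=60
  op2 P2: load  L6 → I/I/S/S on L6; bus BusRd Flush; mem=51
  op3 P1: load  L1 → I/E/I/I on L1; bus BusRd; mem=0
  op4 P3: store L1 := 85 → I/I/I/M on L1; bus BusRdX; mem=0
  op5 P3: load  L6 → I/I/S/S on L6; bus (none); mem=51

state = I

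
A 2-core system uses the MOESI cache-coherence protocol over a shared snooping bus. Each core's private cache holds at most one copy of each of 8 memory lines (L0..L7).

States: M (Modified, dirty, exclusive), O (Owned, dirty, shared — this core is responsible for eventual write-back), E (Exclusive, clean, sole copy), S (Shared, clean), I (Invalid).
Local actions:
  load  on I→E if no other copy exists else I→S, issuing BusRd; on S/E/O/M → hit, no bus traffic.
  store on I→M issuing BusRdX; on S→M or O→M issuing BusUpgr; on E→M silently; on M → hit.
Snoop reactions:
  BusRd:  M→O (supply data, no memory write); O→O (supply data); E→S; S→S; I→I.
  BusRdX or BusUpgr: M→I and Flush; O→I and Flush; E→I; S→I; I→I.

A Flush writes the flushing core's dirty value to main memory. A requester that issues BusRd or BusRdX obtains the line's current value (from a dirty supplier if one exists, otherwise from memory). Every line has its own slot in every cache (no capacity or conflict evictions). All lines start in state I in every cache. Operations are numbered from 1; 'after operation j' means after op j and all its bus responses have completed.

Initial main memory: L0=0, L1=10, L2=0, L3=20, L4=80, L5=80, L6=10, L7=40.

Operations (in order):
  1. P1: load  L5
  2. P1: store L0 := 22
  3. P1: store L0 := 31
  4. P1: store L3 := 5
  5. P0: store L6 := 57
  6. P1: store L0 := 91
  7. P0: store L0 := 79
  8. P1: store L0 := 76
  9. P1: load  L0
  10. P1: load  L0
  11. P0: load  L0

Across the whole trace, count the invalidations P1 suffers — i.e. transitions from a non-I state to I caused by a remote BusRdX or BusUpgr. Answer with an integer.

1. P1: load  L5  bus=[BusRd]  L5: P0=I P1=E  mem[L5]=80
2. P1: store L0 := 22  bus=[BusRdX]  L0: P0=I P1=M  mem[L0]=0
3. P1: store L0 := 31  bus=[-]  L0: P0=I P1=M  mem[L0]=0
4. P1: store L3 := 5  bus=[BusRdX]  L3: P0=I P1=M  mem[L3]=20
5. P0: store L6 := 57  bus=[BusRdX]  L6: P0=M P1=I  mem[L6]=10
6. P1: store L0 := 91  bus=[-]  L0: P0=I P1=M  mem[L0]=0
7. P0: store L0 := 79  bus=[BusRdX,Flush]  L0: P0=M P1=I  mem[L0]=91
8. P1: store L0 := 76  bus=[BusRdX,Flush]  L0: P0=I P1=M  mem[L0]=79
9. P1: load  L0  bus=[-]  L0: P0=I P1=M  mem[L0]=79
10. P1: load  L0  bus=[-]  L0: P0=I P1=M  mem[L0]=79
11. P0: load  L0  bus=[BusRd]  L0: P0=S P1=O  mem[L0]=79

invalidations = 1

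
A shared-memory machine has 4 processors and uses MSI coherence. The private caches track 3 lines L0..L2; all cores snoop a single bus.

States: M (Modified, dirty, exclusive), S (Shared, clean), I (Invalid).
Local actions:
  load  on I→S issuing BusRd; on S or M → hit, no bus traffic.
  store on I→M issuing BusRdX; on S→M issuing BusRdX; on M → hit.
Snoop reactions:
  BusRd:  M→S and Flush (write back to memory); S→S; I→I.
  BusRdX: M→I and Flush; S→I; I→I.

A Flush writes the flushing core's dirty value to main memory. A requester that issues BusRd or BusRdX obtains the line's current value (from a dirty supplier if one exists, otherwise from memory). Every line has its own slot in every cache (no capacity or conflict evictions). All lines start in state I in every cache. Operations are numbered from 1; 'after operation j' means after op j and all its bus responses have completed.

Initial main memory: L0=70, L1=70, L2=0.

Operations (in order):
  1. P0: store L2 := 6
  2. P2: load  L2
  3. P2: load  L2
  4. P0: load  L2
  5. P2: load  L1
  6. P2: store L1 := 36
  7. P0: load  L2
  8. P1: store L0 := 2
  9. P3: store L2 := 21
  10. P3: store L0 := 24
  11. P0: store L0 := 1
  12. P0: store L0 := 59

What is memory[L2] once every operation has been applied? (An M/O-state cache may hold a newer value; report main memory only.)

[1] P0: store L2 := 6 | P0:M(6), P1:I, P2:I, P3:I | bus: BusRdX
[2] P2: load  L2 | P0:S(6), P1:I, P2:S(6), P3:I | bus: BusRd,Flush
[3] P2: load  L2 | P0:S(6), P1:I, P2:S(6), P3:I | bus: none
[4] P0: load  L2 | P0:S(6), P1:I, P2:S(6), P3:I | bus: none
[5] P2: load  L1 | P0:I, P1:I, P2:S(70), P3:I | bus: BusRd
[6] P2: store L1 := 36 | P0:I, P1:I, P2:M(36), P3:I | bus: BusRdX
[7] P0: load  L2 | P0:S(6), P1:I, P2:S(6), P3:I | bus: none
[8] P1: store L0 := 2 | P0:I, P1:M(2), P2:I, P3:I | bus: BusRdX
[9] P3: store L2 := 21 | P0:I, P1:I, P2:I, P3:M(21) | bus: BusRdX
[10] P3: store L0 := 24 | P0:I, P1:I, P2:I, P3:M(24) | bus: BusRdX,Flush
[11] P0: store L0 := 1 | P0:M(1), P1:I, P2:I, P3:I | bus: BusRdX,Flush
[12] P0: store L0 := 59 | P0:M(59), P1:I, P2:I, P3:I | bus: none

memory[L2] = 6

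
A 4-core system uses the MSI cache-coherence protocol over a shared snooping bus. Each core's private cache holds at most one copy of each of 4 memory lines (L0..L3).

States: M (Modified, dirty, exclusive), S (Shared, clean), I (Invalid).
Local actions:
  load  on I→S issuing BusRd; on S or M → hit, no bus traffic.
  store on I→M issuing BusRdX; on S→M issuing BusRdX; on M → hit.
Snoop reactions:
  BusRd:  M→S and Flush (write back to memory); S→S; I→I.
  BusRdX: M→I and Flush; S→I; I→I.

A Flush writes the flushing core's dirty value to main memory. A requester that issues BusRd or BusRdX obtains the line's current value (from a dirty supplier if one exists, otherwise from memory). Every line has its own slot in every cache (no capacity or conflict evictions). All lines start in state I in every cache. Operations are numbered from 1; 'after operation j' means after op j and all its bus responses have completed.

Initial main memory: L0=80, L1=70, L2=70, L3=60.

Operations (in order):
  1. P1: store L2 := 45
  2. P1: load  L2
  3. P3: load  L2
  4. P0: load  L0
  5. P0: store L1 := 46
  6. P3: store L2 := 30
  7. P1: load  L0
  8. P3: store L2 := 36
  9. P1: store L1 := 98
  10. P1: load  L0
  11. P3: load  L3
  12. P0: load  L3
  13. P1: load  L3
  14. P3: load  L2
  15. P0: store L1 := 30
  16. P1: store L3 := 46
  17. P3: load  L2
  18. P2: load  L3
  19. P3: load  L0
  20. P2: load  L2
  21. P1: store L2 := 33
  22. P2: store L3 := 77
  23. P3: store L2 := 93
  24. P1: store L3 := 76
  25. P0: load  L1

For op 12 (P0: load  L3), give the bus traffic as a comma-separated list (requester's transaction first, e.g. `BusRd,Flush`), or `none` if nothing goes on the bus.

step 1: P1: store L2 := 45  ⟶  IMII  (L2)  txn=BusRdX  M[L2]=70
step 2: P1: load  L2  ⟶  IMII  (L2)  txn=∅  M[L2]=70
step 3: P3: load  L2  ⟶  ISIS  (L2)  txn=BusRd+Flush  M[L2]=45
step 4: P0: load  L0  ⟶  SIII  (L0)  txn=BusRd  M[L0]=80
step 5: P0: store L1 := 46  ⟶  MIII  (L1)  txn=BusRdX  M[L1]=70
step 6: P3: store L2 := 30  ⟶  IIIM  (L2)  txn=BusRdX  M[L2]=45
step 7: P1: load  L0  ⟶  SSII  (L0)  txn=BusRd  M[L0]=80
step 8: P3: store L2 := 36  ⟶  IIIM  (L2)  txn=∅  M[L2]=45
step 9: P1: store L1 := 98  ⟶  IMII  (L1)  txn=BusRdX+Flush  M[L1]=46
step 10: P1: load  L0  ⟶  SSII  (L0)  txn=∅  M[L0]=80
step 11: P3: load  L3  ⟶  IIIS  (L3)  txn=BusRd  M[L3]=60
step 12: P0: load  L3  ⟶  SIIS  (L3)  txn=BusRd  M[L3]=60
step 13: P1: load  L3  ⟶  SSIS  (L3)  txn=BusRd  M[L3]=60
step 14: P3: load  L2  ⟶  IIIM  (L2)  txn=∅  M[L2]=45
step 15: P0: store L1 := 30  ⟶  MIII  (L1)  txn=BusRdX+Flush  M[L1]=98
step 16: P1: store L3 := 46  ⟶  IMII  (L3)  txn=BusRdX  M[L3]=60
step 17: P3: load  L2  ⟶  IIIM  (L2)  txn=∅  M[L2]=45
step 18: P2: load  L3  ⟶  ISSI  (L3)  txn=BusRd+Flush  M[L3]=46
step 19: P3: load  L0  ⟶  SSIS  (L0)  txn=BusRd  M[L0]=80
step 20: P2: load  L2  ⟶  IISS  (L2)  txn=BusRd+Flush  M[L2]=36
step 21: P1: store L2 := 33  ⟶  IMII  (L2)  txn=BusRdX  M[L2]=36
step 22: P2: store L3 := 77  ⟶  IIMI  (L3)  txn=BusRdX  M[L3]=46
step 23: P3: store L2 := 93  ⟶  IIIM  (L2)  txn=BusRdX+Flush  M[L2]=33
step 24: P1: store L3 := 76  ⟶  IMII  (L3)  txn=BusRdX+Flush  M[L3]=77
step 25: P0: load  L1  ⟶  MIII  (L1)  txn=∅  M[L1]=98

bus = BusRd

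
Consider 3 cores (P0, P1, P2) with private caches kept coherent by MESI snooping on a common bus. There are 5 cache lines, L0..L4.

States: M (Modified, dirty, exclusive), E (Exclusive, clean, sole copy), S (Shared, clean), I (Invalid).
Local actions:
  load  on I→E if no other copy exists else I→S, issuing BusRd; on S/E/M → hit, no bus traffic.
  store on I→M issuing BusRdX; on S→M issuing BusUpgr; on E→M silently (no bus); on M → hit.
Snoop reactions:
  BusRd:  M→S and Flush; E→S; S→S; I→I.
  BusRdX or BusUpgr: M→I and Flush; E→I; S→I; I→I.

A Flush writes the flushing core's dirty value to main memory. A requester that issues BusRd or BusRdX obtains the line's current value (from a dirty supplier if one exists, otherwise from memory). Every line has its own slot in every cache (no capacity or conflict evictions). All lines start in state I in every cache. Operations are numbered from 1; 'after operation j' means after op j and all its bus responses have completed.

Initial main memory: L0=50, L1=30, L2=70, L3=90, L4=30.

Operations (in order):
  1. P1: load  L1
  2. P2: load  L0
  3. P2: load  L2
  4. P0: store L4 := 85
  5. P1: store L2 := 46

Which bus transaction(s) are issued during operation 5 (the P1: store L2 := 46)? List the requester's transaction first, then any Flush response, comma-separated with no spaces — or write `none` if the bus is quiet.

bus = BusRdX

step 1: P1: load  L1  ⟶  IEI  (L1)  txn=BusRd  M[L1]=30
step 2: P2: load  L0  ⟶  IIE  (L0)  txn=BusRd  M[L0]=50
step 3: P2: load  L2  ⟶  IIE  (L2)  txn=BusRd  M[L2]=70
step 4: P0: store L4 := 85  ⟶  MII  (L4)  txn=BusRdX  M[L4]=30
step 5: P1: store L2 := 46  ⟶  IMI  (L2)  txn=BusRdX  M[L2]=70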